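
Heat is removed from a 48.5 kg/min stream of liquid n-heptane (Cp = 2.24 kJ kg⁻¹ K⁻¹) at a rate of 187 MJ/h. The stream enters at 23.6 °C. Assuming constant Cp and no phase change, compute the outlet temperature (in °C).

T_out = -5.09 °C

Q = 187 MJ/h = 3116.7 kJ/min
ΔT = Q/(ṁ·Cp) = 3116.7/(48.5×2.24) = 28.688 K
T_out = 23.6 − 28.688 = -5.088 °C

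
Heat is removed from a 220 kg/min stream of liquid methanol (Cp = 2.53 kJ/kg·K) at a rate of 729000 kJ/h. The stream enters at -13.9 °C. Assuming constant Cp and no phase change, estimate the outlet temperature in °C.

T_out = -35.7 °C

Q = 729000 kJ/h = 12150 kJ/min
ΔT = Q/(ṁ·Cp) = 12150/(220×2.53) = 21.829 K
T_out = -13.9 − 21.829 = -35.729 °C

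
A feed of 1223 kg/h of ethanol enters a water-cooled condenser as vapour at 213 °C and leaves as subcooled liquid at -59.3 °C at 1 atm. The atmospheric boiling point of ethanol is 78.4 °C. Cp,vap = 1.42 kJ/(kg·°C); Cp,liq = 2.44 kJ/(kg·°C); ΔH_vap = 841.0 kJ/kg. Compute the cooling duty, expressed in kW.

Q_c = 465 kW

vapour 213→78.4 °C: -191.13 kJ/kg
condensation at 78.4 °C: -841 kJ/kg
liquid 78.4→-59.3 °C: -335.99 kJ/kg
Δh = -191.13 + -841 + -335.99 = -1368.1 kJ/kg
Q = ṁ·Δh = 1223 kg/h × -1368.1 kJ/kg = -1.6732e+06 kJ/h
|Q| = 464.78 kW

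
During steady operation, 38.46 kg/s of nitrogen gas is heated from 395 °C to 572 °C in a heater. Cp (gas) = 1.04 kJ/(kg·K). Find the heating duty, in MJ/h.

Q = ṁ·Cp·ΔT = 38.46 × 1.04 × (572 − 395) = 7079.7 kJ/s
Heating duty = 25487 MJ/h

Q = 25500 MJ/h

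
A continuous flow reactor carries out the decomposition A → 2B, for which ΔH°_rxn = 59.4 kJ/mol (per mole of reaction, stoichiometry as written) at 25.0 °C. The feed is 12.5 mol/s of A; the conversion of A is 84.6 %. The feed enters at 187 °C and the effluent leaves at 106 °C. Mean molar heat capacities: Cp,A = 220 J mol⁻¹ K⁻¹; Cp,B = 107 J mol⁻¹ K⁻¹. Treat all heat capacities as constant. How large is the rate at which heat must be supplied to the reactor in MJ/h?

Extent of reaction ξ = 0.846 × 12.5 = 10.575 mol/s
Reaction term: ξ·ΔH°_rxn = 10.575 × 59.4 = 628.15 kJ/s
Sensible, feed 187→25 °C: -445.5 kJ/s
Outlet flows (mol/s): A 1.925, B 21.15
Sensible, products 25→106 °C: 217.61 kJ/s
Q = ΔH = 400.27 kJ/s = 400.27 kW
Heat supplied = 1441 MJ/h

Q_in = 1440 MJ/h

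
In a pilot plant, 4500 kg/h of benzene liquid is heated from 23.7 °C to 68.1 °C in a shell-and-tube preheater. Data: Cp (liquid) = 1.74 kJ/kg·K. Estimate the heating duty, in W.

Q = ṁ·Cp·ΔT = 4500 × 1.74 × (68.1 − 23.7) = 347650 kJ/h
Converting: 347650 / 3600 s = 96.57 kW
Heating duty = 96570 W

Q = 96600 W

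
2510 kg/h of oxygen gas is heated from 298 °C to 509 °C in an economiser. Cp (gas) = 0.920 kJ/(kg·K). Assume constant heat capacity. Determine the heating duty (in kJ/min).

Q = ṁ·Cp·ΔT = 2510 × 0.920 × (509 − 298) = 487240 kJ/h
Converting: 487240 / 3600 s = 135.34 kW
Heating duty = 8120.7 kJ/min

Q = 8120 kJ/min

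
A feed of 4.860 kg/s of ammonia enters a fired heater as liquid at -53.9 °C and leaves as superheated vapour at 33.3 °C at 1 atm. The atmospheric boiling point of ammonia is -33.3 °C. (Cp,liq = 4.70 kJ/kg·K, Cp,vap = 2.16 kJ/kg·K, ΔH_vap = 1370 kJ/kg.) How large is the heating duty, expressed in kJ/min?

liquid -53.9→-33.3 °C: 96.82 kJ/kg
vaporisation at -33.3 °C: 1370 kJ/kg
vapour -33.3→33.3 °C: 143.86 kJ/kg
Δh = 96.82 + 1370 + 143.86 = 1610.7 kJ/kg
Q = ṁ·Δh = 4.860 kg/s × 1610.7 kJ/kg = 7827.9 kJ/s
|Q| = 7827.9 kW = 469670 kJ/min

Q = 470000 kJ/min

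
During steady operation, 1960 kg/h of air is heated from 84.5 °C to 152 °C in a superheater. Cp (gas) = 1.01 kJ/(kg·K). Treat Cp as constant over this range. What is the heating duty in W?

Q = ṁ·Cp·ΔT = 1960 × 1.01 × (152 − 84.5) = 133620 kJ/h
Converting: 133620 / 3600 s = 37.117 kW
Heating duty = 37118 W

Q = 37100 W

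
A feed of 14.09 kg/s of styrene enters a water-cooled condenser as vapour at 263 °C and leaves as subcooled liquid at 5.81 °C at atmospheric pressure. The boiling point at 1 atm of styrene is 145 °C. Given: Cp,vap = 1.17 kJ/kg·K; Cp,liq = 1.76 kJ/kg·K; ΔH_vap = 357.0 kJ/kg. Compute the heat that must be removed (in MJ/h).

Q_c = 37500 MJ/h

vapour 263→145 °C: -138.06 kJ/kg
condensation at 145 °C: -357 kJ/kg
liquid 145→5.81 °C: -244.97 kJ/kg
Δh = -138.06 + -357 + -244.97 = -740.03 kJ/kg
Q = ṁ·Δh = 14.09 kg/s × -740.03 kJ/kg = -10427 kJ/s
|Q| = 10427 kW = 37538 MJ/h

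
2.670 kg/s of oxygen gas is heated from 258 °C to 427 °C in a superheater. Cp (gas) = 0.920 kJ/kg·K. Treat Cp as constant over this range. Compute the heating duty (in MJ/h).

Q = ṁ·Cp·ΔT = 2.670 × 0.920 × (427 − 258) = 415.13 kJ/s
Heating duty = 1494.5 MJ/h

Q = 1490 MJ/h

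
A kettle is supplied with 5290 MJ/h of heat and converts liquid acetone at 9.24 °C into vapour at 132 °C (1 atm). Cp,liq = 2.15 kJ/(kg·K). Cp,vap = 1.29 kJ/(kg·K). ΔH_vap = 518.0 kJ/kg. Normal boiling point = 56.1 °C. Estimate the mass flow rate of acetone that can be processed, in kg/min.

ṁ = 123 kg/min

Δh = 2.15×(56.1−9.24) + 518.0 + 1.29×(132−56.1) = 716.66 kJ/kg
Q = 5290 MJ/h = 1469.4 kJ/s = 88167 kJ/min
ṁ = Q/Δh = 88167 / 716.66 = 123.02 kg/min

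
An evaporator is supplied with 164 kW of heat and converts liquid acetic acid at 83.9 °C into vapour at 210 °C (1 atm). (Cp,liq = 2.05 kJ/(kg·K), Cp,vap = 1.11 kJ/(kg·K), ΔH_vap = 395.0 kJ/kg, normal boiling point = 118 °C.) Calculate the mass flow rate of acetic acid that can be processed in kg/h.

ṁ = 1040 kg/h

Δh = 2.05×(118−83.9) + 395.0 + 1.11×(210−118) = 567.02 kJ/kg
Q = 164 kW = 164 kJ/s = 590400 kJ/h
ṁ = Q/Δh = 590400 / 567.02 = 1041.2 kg/h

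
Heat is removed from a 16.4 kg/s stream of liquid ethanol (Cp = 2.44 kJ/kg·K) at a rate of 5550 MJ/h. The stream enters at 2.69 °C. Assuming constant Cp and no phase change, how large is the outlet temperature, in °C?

T_out = -35.8 °C

Q = 5550 MJ/h = 1541.7 kJ/s
ΔT = Q/(ṁ·Cp) = 1541.7/(16.4×2.44) = 38.526 K
T_out = 2.69 − 38.526 = -35.836 °C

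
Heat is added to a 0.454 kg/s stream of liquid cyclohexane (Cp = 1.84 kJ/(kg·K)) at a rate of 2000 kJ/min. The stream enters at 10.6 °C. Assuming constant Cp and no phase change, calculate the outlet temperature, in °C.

Q = 2000 kJ/min = 33.333 kJ/s
ΔT = Q/(ṁ·Cp) = 33.333/(0.454×1.84) = 39.903 K
T_out = 10.6 + 39.903 = 50.503 °C

T_out = 50.5 °C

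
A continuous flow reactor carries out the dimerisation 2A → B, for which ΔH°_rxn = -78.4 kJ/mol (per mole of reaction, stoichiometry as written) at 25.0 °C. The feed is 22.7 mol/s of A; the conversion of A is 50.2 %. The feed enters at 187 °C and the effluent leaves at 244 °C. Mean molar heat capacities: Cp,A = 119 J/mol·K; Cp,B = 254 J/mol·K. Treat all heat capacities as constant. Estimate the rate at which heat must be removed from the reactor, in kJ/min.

Q_out = 16400 kJ/min

Extent of reaction ξ = 0.502 × 22.7 / 2 = 5.6977 mol/s
Reaction term: ξ·ΔH°_rxn = 5.6977 × -78.4 = -446.7 kJ/s
Sensible, feed 187→25 °C: -437.61 kJ/s
Outlet flows (mol/s): A 11.305, B 5.6977
Sensible, products 25→244 °C: 611.55 kJ/s
Q = ΔH = -272.76 kJ/s = -272.76 kW
Heat removed = 16366 kJ/min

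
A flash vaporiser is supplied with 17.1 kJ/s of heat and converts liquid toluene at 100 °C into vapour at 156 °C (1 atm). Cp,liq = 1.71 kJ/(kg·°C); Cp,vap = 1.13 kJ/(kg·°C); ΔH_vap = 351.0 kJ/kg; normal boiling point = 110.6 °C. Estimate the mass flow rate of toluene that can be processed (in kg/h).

Δh = 1.71×(110.6−100) + 351.0 + 1.13×(156−110.6) = 420.43 kJ/kg
Q = 17.1 kJ/s = 17.1 kJ/s = 61560 kJ/h
ṁ = Q/Δh = 61560 / 420.43 = 146.42 kg/h

ṁ = 146 kg/h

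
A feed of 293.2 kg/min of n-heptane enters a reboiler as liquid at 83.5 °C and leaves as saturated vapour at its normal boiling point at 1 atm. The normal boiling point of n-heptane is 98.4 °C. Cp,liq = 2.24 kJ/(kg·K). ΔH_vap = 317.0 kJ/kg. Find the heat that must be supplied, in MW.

Q = 1.71 MW

liquid 83.5→98.4 °C: 33.376 kJ/kg
vaporisation at 98.4 °C: 317 kJ/kg
Δh = 33.376 + 317 = 350.38 kJ/kg
Q = ṁ·Δh = 293.2 kg/min × 350.38 kJ/kg = 102730 kJ/min
|Q| = 1712.2 kW = 1.7122 MW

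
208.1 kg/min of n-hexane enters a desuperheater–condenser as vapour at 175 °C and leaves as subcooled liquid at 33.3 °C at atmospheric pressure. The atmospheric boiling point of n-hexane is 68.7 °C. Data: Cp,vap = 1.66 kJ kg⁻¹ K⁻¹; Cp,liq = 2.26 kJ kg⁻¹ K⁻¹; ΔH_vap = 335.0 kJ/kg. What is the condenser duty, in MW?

vapour 175→68.7 °C: -176.46 kJ/kg
condensation at 68.7 °C: -335 kJ/kg
liquid 68.7→33.3 °C: -80.004 kJ/kg
Δh = -176.46 + -335 + -80.004 = -591.46 kJ/kg
Q = ṁ·Δh = 208.1 kg/min × -591.46 kJ/kg = -123080 kJ/min
|Q| = 2051.4 kW = 2.0514 MW

Q_c = 2.05 MW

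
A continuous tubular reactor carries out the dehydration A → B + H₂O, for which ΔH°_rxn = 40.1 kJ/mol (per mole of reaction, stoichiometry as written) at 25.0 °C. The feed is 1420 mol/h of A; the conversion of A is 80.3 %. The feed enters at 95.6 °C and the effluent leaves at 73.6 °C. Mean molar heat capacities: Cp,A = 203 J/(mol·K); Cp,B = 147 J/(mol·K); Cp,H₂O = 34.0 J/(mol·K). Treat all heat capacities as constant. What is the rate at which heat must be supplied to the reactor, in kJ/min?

Q_in = 636 kJ/min

Extent of reaction ξ = 0.803 × 1420 = 1140.3 mol/h
Reaction term: ξ·ΔH°_rxn = 1140.3 × 40.1 = 45724 kJ/h
Sensible, feed 95.6→25 °C: -20351 kJ/h
Outlet flows (mol/h): A 279.74, B 1140.3, H₂O 1140.3
Sensible, products 25→73.6 °C: 12790 kJ/h
Q = ΔH = 38164 kJ/h = 10.601 kW
Heat supplied = 636.06 kJ/min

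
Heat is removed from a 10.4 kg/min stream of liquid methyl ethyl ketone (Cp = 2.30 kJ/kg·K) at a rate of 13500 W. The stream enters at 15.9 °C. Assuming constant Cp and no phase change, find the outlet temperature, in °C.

Q = 13500 W = 810 kJ/min
ΔT = Q/(ṁ·Cp) = 810/(10.4×2.30) = 33.863 K
T_out = 15.9 − 33.863 = -17.963 °C

T_out = -18.0 °C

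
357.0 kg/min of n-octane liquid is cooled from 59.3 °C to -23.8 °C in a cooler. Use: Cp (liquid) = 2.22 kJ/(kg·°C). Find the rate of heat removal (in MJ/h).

Q = ṁ·Cp·ΔT = 357.0 × 2.22 × (-23.8 − 59.3) = -65860 kJ/min
Converting: 65860 / 60 s = 1097.7 kW
Cooling duty = 3951.6 MJ/h

Q_c = 3950 MJ/h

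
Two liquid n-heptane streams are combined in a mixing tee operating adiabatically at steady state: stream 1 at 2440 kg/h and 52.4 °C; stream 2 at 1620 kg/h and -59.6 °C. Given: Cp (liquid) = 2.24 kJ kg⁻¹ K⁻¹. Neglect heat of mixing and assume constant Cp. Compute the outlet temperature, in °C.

Energy balance with Q = 0: Σ ṁᵢCp,ᵢ(T_out − Tᵢ) = 0
T_out = Σ ṁᵢCp,ᵢTᵢ / Σ ṁᵢCp,ᵢ
      = 70121 / 9094.4 = 7.7103 °C

T_out = 7.71 °C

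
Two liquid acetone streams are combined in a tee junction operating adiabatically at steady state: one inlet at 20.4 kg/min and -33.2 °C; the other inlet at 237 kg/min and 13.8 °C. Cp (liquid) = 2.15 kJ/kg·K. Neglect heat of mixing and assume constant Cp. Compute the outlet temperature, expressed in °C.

T_out = 10.1 °C

Adiabatic, steady state ⇒ Σ ṁᵢCp,ᵢ(T_out − Tᵢ) = 0
Σ ṁᵢCp,ᵢTᵢ = 20.4×2.15×-33.2 + 237×2.15×13.8 = 5575.6
Σ ṁᵢCp,ᵢ = 20.4×2.15 + 237×2.15 = 553.41
T_out = 5575.6 / 553.41 = 10.075 °C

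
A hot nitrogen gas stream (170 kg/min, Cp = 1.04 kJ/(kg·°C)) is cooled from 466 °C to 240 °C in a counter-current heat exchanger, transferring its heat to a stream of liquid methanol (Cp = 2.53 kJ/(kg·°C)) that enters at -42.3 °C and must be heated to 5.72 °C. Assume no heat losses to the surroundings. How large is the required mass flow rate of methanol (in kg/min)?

ṁ_c = 329 kg/min

Heat released by hot stream: Q = 170 × 1.04 × (466 − 240) = 39957 kJ/min
Energy balance on cold side (adiabatic exchanger): Q = ṁ_c·Cp_c·(T_c,out − T_c,in)
ṁ_c = 39957 / [2.53 × (5.72 − -42.3)] = 328.89 kg/min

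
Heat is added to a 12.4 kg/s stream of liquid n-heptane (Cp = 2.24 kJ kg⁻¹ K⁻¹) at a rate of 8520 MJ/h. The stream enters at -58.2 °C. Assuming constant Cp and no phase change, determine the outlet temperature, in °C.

Q = 8520 MJ/h = 2366.7 kJ/s
ΔT = Q/(ṁ·Cp) = 2366.7/(12.4×2.24) = 85.205 K
T_out = -58.2 + 85.205 = 27.005 °C

T_out = 27.0 °C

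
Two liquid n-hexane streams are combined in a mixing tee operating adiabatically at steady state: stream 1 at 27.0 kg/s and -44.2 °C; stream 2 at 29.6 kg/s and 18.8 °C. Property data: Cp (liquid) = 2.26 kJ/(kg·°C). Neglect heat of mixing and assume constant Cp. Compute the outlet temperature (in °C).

T_out = -11.3 °C

No heat crosses the boundary, so H_out = H_in.
Σ ṁᵢCp,ᵢTᵢ = 27.0×2.26×-44.2 + 29.6×2.26×18.8 = -1439.4
Σ ṁᵢCp,ᵢ = 27.0×2.26 + 29.6×2.26 = 127.92
T_out = -1439.4 / 127.92 = -11.253 °C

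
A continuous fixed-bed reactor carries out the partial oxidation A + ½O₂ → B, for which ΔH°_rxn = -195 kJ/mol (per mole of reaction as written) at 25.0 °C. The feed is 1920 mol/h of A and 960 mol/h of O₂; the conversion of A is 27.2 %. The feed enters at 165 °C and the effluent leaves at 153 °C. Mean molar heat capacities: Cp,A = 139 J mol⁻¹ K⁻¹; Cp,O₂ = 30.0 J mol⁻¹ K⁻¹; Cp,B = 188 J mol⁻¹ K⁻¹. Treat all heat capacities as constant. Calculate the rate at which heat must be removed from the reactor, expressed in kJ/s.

Q_out = 28.6 kJ/s

Extent of reaction ξ = 0.272 × 1920 = 522.24 mol/h
Reaction term: ξ·ΔH°_rxn = 522.24 × -195 = -101840 kJ/h
Sensible, feed 165→25 °C: -41395 kJ/h
Outlet flows (mol/h): A 1397.8, O₂ 698.88, B 522.24
Sensible, products 25→153 °C: 40120 kJ/h
Q = ΔH = -103110 kJ/h = -28.642 kW
Heat removed = 28.642 kJ/s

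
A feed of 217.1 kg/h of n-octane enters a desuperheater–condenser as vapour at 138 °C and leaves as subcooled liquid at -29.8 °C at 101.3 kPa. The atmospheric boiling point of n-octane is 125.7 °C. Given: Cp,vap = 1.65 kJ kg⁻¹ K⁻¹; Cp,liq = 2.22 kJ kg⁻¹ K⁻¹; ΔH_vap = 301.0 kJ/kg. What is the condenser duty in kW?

Q_c = 40.2 kW

vapour 138→125.7 °C: -20.295 kJ/kg
condensation at 125.7 °C: -301 kJ/kg
liquid 125.7→-29.8 °C: -345.21 kJ/kg
Δh = -20.295 + -301 + -345.21 = -666.5 kJ/kg
Q = ṁ·Δh = 217.1 kg/h × -666.5 kJ/kg = -144700 kJ/h
|Q| = 40.194 kW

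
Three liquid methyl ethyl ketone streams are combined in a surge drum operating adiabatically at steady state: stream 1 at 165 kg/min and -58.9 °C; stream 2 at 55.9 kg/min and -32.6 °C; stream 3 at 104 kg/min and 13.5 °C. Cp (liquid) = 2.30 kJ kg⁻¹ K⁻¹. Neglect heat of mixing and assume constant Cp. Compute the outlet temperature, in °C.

T_out = -31.2 °C

No heat crosses the boundary, so H_out = H_in.
Σ ṁᵢCp,ᵢTᵢ = 165×2.30×-58.9 + 55.9×2.30×-32.6 + 104×2.30×13.5 = -23315
Σ ṁᵢCp,ᵢ = 165×2.30 + 55.9×2.30 + 104×2.30 = 747.27
T_out = -23315 / 747.27 = -31.2 °C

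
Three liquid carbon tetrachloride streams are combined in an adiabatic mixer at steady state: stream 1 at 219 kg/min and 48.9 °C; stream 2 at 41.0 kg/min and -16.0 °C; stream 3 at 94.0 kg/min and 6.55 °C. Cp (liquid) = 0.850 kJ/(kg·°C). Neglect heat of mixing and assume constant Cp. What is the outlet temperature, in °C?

T_out = 30.1 °C

Adiabatic, steady state ⇒ Σ ṁᵢCp,ᵢ(T_out − Tᵢ) = 0
Σ ṁᵢCp,ᵢTᵢ = 219×0.850×48.9 + 41.0×0.850×-16.0 + 94.0×0.850×6.55 = 9068.5
Σ ṁᵢCp,ᵢ = 219×0.850 + 41.0×0.850 + 94.0×0.850 = 300.9
T_out = 9068.5 / 300.9 = 30.138 °C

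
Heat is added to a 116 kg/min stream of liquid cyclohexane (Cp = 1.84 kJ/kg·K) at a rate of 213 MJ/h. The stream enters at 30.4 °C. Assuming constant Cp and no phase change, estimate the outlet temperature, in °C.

T_out = 47.0 °C

Q = 213 MJ/h = 3550 kJ/min
ΔT = Q/(ṁ·Cp) = 3550/(116×1.84) = 16.632 K
T_out = 30.4 + 16.632 = 47.032 °C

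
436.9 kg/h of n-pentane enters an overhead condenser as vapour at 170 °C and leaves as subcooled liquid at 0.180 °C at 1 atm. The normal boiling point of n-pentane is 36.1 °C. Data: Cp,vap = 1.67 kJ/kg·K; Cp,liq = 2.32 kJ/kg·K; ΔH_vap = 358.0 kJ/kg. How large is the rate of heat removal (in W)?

vapour 170→36.1 °C: -223.61 kJ/kg
condensation at 36.1 °C: -358 kJ/kg
liquid 36.1→0.180 °C: -83.334 kJ/kg
Δh = -223.61 + -358 + -83.334 = -664.95 kJ/kg
Q = ṁ·Δh = 436.9 kg/h × -664.95 kJ/kg = -290520 kJ/h
|Q| = 80.699 kW = 80699 W

Q_c = 80700 W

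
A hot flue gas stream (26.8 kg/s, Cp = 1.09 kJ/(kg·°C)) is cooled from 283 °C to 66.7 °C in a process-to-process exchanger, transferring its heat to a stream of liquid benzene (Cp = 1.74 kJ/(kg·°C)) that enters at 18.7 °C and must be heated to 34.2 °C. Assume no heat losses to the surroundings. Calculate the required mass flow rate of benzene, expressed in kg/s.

Heat released by hot stream: Q = 26.8 × 1.09 × (283 − 66.7) = 6318.6 kJ/s
Energy balance on cold side (adiabatic exchanger): Q = ṁ_c·Cp_c·(T_c,out − T_c,in)
ṁ_c = 6318.6 / [1.74 × (34.2 − 18.7)] = 234.28 kg/s

ṁ_c = 234 kg/s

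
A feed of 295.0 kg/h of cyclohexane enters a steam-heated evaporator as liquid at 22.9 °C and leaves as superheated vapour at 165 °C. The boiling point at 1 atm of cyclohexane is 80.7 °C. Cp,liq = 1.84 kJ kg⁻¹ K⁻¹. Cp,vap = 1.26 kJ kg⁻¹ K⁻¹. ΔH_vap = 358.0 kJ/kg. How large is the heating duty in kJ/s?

Q = 46.8 kJ/s

liquid 22.9→80.7 °C: 106.35 kJ/kg
vaporisation at 80.7 °C: 358 kJ/kg
vapour 80.7→165 °C: 106.22 kJ/kg
Δh = 106.35 + 358 + 106.22 = 570.57 kJ/kg
Q = ṁ·Δh = 295.0 kg/h × 570.57 kJ/kg = 168320 kJ/h
|Q| = 46.755 kW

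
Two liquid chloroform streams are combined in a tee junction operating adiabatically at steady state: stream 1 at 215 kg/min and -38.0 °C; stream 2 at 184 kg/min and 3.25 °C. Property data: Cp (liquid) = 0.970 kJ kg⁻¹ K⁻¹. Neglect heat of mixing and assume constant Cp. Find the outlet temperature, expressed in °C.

Energy balance with Q = 0: Σ ṁᵢCp,ᵢ(T_out − Tᵢ) = 0
Σ ṁᵢCp,ᵢTᵢ = 215×0.970×-38.0 + 184×0.970×3.25 = -7344.8
Σ ṁᵢCp,ᵢ = 215×0.970 + 184×0.970 = 387.03
T_out = -7344.8 / 387.03 = -18.977 °C

T_out = -19.0 °C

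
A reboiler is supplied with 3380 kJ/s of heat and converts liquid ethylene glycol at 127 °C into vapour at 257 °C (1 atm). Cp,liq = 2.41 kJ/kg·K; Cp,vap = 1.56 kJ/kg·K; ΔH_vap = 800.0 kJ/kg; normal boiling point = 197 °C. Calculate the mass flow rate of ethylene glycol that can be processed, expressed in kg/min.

Δh = 2.41×(197−127) + 800.0 + 1.56×(257−197) = 1062.3 kJ/kg
Q = 3380 kJ/s = 3380 kJ/s = 202800 kJ/min
ṁ = Q/Δh = 202800 / 1062.3 = 190.91 kg/min

ṁ = 191 kg/min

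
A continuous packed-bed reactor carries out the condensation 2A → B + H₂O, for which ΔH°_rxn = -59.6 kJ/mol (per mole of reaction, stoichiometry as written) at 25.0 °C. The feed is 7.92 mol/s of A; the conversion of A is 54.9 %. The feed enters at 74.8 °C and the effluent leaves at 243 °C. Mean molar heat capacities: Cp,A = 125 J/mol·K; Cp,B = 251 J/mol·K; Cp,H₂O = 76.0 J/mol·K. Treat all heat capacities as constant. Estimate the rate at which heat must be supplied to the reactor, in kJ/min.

Q_in = 4410 kJ/min

Extent of reaction ξ = 0.549 × 7.92 / 2 = 2.174 mol/s
Reaction term: ξ·ΔH°_rxn = 2.174 × -59.6 = -129.57 kJ/s
Sensible, feed 74.8→25 °C: -49.302 kJ/s
Outlet flows (mol/s): A 3.5719, B 2.174, H₂O 2.174
Sensible, products 25→243 °C: 252.31 kJ/s
Q = ΔH = 73.439 kJ/s = 73.439 kW
Heat supplied = 4406.3 kJ/min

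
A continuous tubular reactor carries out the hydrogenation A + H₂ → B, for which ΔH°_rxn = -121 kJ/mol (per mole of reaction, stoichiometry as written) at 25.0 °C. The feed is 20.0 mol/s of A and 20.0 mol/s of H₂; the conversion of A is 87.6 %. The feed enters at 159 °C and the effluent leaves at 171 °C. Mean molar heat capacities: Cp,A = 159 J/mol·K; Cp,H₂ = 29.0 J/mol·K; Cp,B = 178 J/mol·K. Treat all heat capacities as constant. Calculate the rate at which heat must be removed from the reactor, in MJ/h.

Q_out = 7560 MJ/h

Extent of reaction ξ = 0.876 × 20.0 = 17.52 mol/s
Reaction term: ξ·ΔH°_rxn = 17.52 × -121 = -2119.9 kJ/s
Sensible, feed 159→25 °C: -503.84 kJ/s
Outlet flows (mol/s): A 2.48, H₂ 2.48, B 17.52
Sensible, products 25→171 °C: 523.38 kJ/s
Q = ΔH = -2100.4 kJ/s = -2100.4 kW
Heat removed = 7561.4 MJ/h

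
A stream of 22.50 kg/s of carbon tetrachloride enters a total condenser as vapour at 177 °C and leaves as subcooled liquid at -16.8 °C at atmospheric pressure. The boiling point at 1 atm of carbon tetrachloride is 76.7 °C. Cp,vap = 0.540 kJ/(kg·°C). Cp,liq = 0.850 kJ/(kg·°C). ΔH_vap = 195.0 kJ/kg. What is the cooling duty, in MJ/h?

vapour 177→76.7 °C: -54.162 kJ/kg
condensation at 76.7 °C: -195 kJ/kg
liquid 76.7→-16.8 °C: -79.475 kJ/kg
Δh = -54.162 + -195 + -79.475 = -328.64 kJ/kg
Q = ṁ·Δh = 22.50 kg/s × -328.64 kJ/kg = -7394.3 kJ/s
|Q| = 7394.3 kW = 26620 MJ/h

Q_c = 26600 MJ/h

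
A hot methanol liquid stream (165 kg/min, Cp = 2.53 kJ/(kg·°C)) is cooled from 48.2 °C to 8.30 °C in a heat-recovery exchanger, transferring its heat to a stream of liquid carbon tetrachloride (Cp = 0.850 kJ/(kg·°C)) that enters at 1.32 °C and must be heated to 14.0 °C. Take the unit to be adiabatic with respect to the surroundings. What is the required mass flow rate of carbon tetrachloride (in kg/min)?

ṁ_c = 1550 kg/min

Heat released by hot stream: Q = 165 × 2.53 × (48.2 − 8.30) = 16656 kJ/min
Energy balance on cold side (adiabatic exchanger): Q = ṁ_c·Cp_c·(T_c,out − T_c,in)
ṁ_c = 16656 / [0.850 × (14.0 − 1.32)] = 1545.4 kg/min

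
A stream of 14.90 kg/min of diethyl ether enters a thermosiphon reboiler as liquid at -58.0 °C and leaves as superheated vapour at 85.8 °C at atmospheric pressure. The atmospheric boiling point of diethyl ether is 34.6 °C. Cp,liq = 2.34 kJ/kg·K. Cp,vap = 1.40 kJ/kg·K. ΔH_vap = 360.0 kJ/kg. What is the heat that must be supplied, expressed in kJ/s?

liquid -58.0→34.6 °C: 216.68 kJ/kg
vaporisation at 34.6 °C: 360 kJ/kg
vapour 34.6→85.8 °C: 71.68 kJ/kg
Δh = 216.68 + 360 + 71.68 = 648.36 kJ/kg
Q = ṁ·Δh = 14.90 kg/min × 648.36 kJ/kg = 9660.6 kJ/min
|Q| = 161.01 kW

Q = 161 kJ/s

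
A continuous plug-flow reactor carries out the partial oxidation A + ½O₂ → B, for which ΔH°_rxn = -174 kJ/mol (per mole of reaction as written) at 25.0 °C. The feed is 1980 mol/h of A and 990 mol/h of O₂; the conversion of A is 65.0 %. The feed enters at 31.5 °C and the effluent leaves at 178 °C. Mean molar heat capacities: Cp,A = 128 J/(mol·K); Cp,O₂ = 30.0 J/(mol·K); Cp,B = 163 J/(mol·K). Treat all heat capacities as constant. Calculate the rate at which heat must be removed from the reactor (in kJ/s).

Extent of reaction ξ = 0.650 × 1980 = 1287 mol/h
Reaction term: ξ·ΔH°_rxn = 1287 × -174 = -223940 kJ/h
Sensible, feed 31.5→25 °C: -1840.4 kJ/h
Outlet flows (mol/h): A 693, O₂ 346.5, B 1287
Sensible, products 25→178 °C: 47259 kJ/h
Q = ΔH = -178520 kJ/h = -49.589 kW
Heat removed = 49.589 kJ/s

Q_out = 49.6 kJ/s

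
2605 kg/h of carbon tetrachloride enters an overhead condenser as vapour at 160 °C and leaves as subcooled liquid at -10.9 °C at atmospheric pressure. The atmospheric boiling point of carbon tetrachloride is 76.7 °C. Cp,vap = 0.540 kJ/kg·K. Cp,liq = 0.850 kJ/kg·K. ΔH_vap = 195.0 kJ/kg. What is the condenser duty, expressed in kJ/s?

Q_c = 228 kJ/s

vapour 160→76.7 °C: -44.982 kJ/kg
condensation at 76.7 °C: -195 kJ/kg
liquid 76.7→-10.9 °C: -74.46 kJ/kg
Δh = -44.982 + -195 + -74.46 = -314.44 kJ/kg
Q = ṁ·Δh = 2605 kg/h × -314.44 kJ/kg = -819120 kJ/h
|Q| = 227.53 kW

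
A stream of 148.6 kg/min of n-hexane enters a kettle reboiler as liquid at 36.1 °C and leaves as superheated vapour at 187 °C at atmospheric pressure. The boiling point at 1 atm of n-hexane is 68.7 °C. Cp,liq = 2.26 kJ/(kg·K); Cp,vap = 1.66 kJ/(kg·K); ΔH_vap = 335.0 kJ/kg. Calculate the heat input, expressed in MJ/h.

Q = 5390 MJ/h

liquid 36.1→68.7 °C: 73.676 kJ/kg
vaporisation at 68.7 °C: 335 kJ/kg
vapour 68.7→187 °C: 196.38 kJ/kg
Δh = 73.676 + 335 + 196.38 = 605.05 kJ/kg
Q = ṁ·Δh = 148.6 kg/min × 605.05 kJ/kg = 89911 kJ/min
|Q| = 1498.5 kW = 5394.7 MJ/h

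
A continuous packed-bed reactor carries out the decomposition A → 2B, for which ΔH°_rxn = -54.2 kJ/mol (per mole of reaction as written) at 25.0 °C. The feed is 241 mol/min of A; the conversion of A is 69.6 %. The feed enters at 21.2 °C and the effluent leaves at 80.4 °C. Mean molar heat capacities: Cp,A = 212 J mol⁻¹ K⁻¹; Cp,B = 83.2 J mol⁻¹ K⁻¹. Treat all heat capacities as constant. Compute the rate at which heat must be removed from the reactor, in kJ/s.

Extent of reaction ξ = 0.696 × 241 = 167.74 mol/min
Reaction term: ξ·ΔH°_rxn = 167.74 × -54.2 = -9091.3 kJ/min
Sensible, feed 21.2→25 °C: 194.15 kJ/min
Outlet flows (mol/min): A 73.264, B 335.47
Sensible, products 25→80.4 °C: 2406.8 kJ/min
Q = ΔH = -6490.4 kJ/min = -108.17 kW
Heat removed = 108.17 kJ/s

Q_out = 108 kJ/s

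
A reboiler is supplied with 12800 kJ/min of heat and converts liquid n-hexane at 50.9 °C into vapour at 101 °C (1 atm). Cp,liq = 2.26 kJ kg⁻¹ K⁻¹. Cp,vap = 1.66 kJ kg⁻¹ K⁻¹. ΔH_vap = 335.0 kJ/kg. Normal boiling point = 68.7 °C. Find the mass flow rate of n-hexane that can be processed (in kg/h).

Δh = 2.26×(68.7−50.9) + 335.0 + 1.66×(101−68.7) = 428.85 kJ/kg
Q = 12800 kJ/min = 213.33 kJ/s = 768000 kJ/h
ṁ = Q/Δh = 768000 / 428.85 = 1790.9 kg/h

ṁ = 1790 kg/h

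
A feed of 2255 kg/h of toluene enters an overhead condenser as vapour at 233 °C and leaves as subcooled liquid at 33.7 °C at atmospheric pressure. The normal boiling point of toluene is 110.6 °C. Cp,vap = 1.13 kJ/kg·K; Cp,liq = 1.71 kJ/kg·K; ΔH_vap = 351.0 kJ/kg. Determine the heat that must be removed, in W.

Q_c = 389000 W

vapour 233→110.6 °C: -138.31 kJ/kg
condensation at 110.6 °C: -351 kJ/kg
liquid 110.6→33.7 °C: -131.5 kJ/kg
Δh = -138.31 + -351 + -131.5 = -620.81 kJ/kg
Q = ṁ·Δh = 2255 kg/h × -620.81 kJ/kg = -1.3999e+06 kJ/h
|Q| = 388.87 kW = 388870 W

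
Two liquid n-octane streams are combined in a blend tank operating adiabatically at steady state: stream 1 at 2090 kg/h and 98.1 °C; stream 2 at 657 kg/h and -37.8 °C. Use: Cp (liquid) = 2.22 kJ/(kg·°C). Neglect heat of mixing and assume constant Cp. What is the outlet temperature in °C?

Energy balance with Q = 0: Σ ṁᵢCp,ᵢ(T_out − Tᵢ) = 0
Σ ṁᵢCp,ᵢTᵢ = 2090×2.22×98.1 + 657×2.22×-37.8 = 400030
Σ ṁᵢCp,ᵢ = 2090×2.22 + 657×2.22 = 6098.3
T_out = 400030 / 6098.3 = 65.597 °C

T_out = 65.6 °C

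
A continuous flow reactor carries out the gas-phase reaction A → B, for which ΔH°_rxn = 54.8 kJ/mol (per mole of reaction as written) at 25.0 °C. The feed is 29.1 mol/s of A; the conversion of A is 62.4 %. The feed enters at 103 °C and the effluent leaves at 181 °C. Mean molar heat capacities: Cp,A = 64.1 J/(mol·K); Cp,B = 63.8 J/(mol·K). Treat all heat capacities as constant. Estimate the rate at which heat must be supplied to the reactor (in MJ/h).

Extent of reaction ξ = 0.624 × 29.1 = 18.158 mol/s
Reaction term: ξ·ΔH°_rxn = 18.158 × 54.8 = 995.08 kJ/s
Sensible, feed 103→25 °C: -145.49 kJ/s
Outlet flows (mol/s): A 10.942, B 18.158
Sensible, products 25→181 °C: 290.14 kJ/s
Q = ΔH = 1139.7 kJ/s = 1139.7 kW
Heat supplied = 4103 MJ/h

Q_in = 4100 MJ/h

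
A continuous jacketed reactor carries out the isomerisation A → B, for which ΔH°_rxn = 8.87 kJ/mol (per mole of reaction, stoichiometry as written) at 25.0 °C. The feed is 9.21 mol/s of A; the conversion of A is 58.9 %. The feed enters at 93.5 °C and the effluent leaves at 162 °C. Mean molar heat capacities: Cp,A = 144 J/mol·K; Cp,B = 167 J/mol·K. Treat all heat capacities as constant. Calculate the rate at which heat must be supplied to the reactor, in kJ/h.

Extent of reaction ξ = 0.589 × 9.21 = 5.4247 mol/s
Reaction term: ξ·ΔH°_rxn = 5.4247 × 8.87 = 48.117 kJ/s
Sensible, feed 93.5→25 °C: -90.847 kJ/s
Outlet flows (mol/s): A 3.7853, B 5.4247
Sensible, products 25→162 °C: 198.79 kJ/s
Q = ΔH = 156.06 kJ/s = 156.06 kW
Heat supplied = 561810 kJ/h

Q_in = 562000 kJ/h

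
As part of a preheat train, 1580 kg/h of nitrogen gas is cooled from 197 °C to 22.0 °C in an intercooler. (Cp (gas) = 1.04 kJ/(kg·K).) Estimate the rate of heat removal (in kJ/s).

Q_c = 79.9 kJ/s

Q = ṁ·Cp·ΔT = 1580 × 1.04 × (22.0 − 197) = -287560 kJ/h
Converting: 287560 / 3600 s = 79.878 kW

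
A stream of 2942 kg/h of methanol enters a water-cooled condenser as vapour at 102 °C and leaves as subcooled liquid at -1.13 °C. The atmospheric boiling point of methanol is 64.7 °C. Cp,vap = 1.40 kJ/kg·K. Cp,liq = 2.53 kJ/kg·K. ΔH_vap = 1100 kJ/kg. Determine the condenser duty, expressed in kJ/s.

Q_c = 1080 kJ/s

vapour 102→64.7 °C: -52.22 kJ/kg
condensation at 64.7 °C: -1100 kJ/kg
liquid 64.7→-1.13 °C: -166.55 kJ/kg
Δh = -52.22 + -1100 + -166.55 = -1318.8 kJ/kg
Q = ṁ·Δh = 2942 kg/h × -1318.8 kJ/kg = -3.8798e+06 kJ/h
|Q| = 1077.7 kW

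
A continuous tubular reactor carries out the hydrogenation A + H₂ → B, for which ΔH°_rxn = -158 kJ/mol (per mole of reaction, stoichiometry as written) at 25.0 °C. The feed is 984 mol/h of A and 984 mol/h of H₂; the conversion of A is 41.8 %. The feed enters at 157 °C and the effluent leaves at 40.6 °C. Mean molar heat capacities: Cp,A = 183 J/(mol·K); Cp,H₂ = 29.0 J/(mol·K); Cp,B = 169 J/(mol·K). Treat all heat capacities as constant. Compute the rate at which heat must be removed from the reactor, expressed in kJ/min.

Extent of reaction ξ = 0.418 × 984 = 411.31 mol/h
Reaction term: ξ·ΔH°_rxn = 411.31 × -158 = -64987 kJ/h
Sensible, feed 157→25 °C: -27536 kJ/h
Outlet flows (mol/h): A 572.69, H₂ 572.69, B 411.31
Sensible, products 25→40.6 °C: 2978.4 kJ/h
Q = ΔH = -89545 kJ/h = -24.874 kW
Heat removed = 1492.4 kJ/min

Q_out = 1490 kJ/min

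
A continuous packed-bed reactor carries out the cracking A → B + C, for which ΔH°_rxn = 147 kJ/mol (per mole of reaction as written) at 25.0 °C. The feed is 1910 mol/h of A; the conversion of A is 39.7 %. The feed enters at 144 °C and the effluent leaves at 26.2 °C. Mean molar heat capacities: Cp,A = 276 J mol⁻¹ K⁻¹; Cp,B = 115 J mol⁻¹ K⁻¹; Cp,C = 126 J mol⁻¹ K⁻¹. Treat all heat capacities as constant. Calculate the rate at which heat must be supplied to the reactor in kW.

Q_in = 13.7 kW

Extent of reaction ξ = 0.397 × 1910 = 758.27 mol/h
Reaction term: ξ·ΔH°_rxn = 758.27 × 147 = 111470 kJ/h
Sensible, feed 144→25 °C: -62732 kJ/h
Outlet flows (mol/h): A 1151.7, B 758.27, C 758.27
Sensible, products 25→26.2 °C: 600.74 kJ/h
Q = ΔH = 49334 kJ/h = 13.704 kW
Heat supplied = 13.704 kW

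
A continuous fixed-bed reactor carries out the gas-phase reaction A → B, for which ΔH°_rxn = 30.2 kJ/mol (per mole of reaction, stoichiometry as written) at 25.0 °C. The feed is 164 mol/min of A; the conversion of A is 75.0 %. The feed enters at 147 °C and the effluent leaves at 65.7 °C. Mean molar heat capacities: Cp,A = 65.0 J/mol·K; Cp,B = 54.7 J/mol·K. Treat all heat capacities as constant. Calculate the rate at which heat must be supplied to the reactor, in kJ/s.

Extent of reaction ξ = 0.750 × 164 = 123 mol/min
Reaction term: ξ·ΔH°_rxn = 123 × 30.2 = 3714.6 kJ/min
Sensible, feed 147→25 °C: -1300.5 kJ/min
Outlet flows (mol/min): A 41, B 123
Sensible, products 25→65.7 °C: 382.3 kJ/min
Q = ΔH = 2796.4 kJ/min = 46.606 kW
Heat supplied = 46.606 kJ/s

Q_in = 46.6 kJ/s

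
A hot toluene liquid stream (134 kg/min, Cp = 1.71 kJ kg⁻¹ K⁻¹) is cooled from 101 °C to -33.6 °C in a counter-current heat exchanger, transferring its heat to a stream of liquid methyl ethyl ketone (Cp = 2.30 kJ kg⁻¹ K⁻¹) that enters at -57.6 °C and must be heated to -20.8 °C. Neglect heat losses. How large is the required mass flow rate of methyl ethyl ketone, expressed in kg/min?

Heat released by hot stream: Q = 134 × 1.71 × (101 − -33.6) = 30842 kJ/min
Energy balance on cold side (adiabatic exchanger): Q = ṁ_c·Cp_c·(T_c,out − T_c,in)
ṁ_c = 30842 / [2.30 × (-20.8 − -57.6)] = 364.39 kg/min

ṁ_c = 364 kg/min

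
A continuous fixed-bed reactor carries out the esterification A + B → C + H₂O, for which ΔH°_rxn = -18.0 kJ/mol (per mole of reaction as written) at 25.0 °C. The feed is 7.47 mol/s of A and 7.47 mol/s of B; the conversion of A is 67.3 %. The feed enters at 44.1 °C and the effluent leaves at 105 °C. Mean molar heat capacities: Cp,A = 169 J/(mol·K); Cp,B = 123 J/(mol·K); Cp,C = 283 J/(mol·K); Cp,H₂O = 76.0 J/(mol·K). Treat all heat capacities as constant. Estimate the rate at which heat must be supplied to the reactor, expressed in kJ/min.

Extent of reaction ξ = 0.673 × 7.47 = 5.0273 mol/s
Reaction term: ξ·ΔH°_rxn = 5.0273 × -18.0 = -90.492 kJ/s
Sensible, feed 44.1→25 °C: -41.662 kJ/s
Outlet flows (mol/s): A 2.4427, B 2.4427, C 5.0273, H₂O 5.0273
Sensible, products 25→105 °C: 201.45 kJ/s
Q = ΔH = 69.292 kJ/s = 69.292 kW
Heat supplied = 4157.5 kJ/min

Q_in = 4160 kJ/min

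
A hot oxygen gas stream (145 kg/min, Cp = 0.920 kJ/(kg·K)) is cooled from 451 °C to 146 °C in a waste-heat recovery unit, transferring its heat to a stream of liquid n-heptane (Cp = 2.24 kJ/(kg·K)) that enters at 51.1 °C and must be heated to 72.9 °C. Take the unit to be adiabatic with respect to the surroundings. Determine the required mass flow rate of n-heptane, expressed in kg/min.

ṁ_c = 833 kg/min

Heat released by hot stream: Q = 145 × 0.920 × (451 − 146) = 40687 kJ/min
Energy balance on cold side (adiabatic exchanger): Q = ṁ_c·Cp_c·(T_c,out − T_c,in)
ṁ_c = 40687 / [2.24 × (72.9 − 51.1)] = 833.2 kg/min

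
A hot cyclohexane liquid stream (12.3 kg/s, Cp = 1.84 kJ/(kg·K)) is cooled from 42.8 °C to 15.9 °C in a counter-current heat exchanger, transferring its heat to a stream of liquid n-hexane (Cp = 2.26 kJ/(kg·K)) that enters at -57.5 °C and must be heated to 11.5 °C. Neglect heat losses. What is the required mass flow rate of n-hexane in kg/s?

ṁ_c = 3.90 kg/s

Heat released by hot stream: Q = 12.3 × 1.84 × (42.8 − 15.9) = 608.8 kJ/s
Energy balance on cold side (adiabatic exchanger): Q = ṁ_c·Cp_c·(T_c,out − T_c,in)
ṁ_c = 608.8 / [2.26 × (11.5 − -57.5)] = 3.9041 kg/s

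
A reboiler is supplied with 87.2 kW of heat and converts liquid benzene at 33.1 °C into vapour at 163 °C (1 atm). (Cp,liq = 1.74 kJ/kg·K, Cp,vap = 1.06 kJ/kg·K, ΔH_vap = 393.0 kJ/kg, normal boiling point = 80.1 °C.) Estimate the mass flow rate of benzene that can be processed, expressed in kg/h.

ṁ = 558 kg/h

Δh = 1.74×(80.1−33.1) + 393.0 + 1.06×(163−80.1) = 562.65 kJ/kg
Q = 87.2 kW = 87.2 kJ/s = 313920 kJ/h
ṁ = Q/Δh = 313920 / 562.65 = 557.93 kg/h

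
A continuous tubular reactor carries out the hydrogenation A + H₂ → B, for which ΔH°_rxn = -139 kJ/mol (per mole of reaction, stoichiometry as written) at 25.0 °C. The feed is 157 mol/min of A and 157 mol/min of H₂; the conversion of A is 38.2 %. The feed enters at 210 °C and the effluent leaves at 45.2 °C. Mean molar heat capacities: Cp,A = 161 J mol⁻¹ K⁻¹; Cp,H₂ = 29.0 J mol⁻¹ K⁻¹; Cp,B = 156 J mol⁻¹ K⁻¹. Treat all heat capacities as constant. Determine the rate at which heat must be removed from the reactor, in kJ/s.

Q_out = 222 kJ/s

Extent of reaction ξ = 0.382 × 157 = 59.974 mol/min
Reaction term: ξ·ΔH°_rxn = 59.974 × -139 = -8336.4 kJ/min
Sensible, feed 210→25 °C: -5518.6 kJ/min
Outlet flows (mol/min): A 97.026, H₂ 97.026, B 59.974
Sensible, products 25→45.2 °C: 561.38 kJ/min
Q = ΔH = -13294 kJ/min = -221.56 kW
Heat removed = 221.56 kJ/s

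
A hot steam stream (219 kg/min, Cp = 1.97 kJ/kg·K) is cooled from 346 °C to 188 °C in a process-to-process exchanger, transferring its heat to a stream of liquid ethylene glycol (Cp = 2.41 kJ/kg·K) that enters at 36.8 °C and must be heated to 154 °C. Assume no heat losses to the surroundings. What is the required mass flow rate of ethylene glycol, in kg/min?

Heat released by hot stream: Q = 219 × 1.97 × (346 − 188) = 68166 kJ/min
Energy balance on cold side (adiabatic exchanger): Q = ṁ_c·Cp_c·(T_c,out − T_c,in)
ṁ_c = 68166 / [2.41 × (154 − 36.8)] = 241.34 kg/min

ṁ_c = 241 kg/min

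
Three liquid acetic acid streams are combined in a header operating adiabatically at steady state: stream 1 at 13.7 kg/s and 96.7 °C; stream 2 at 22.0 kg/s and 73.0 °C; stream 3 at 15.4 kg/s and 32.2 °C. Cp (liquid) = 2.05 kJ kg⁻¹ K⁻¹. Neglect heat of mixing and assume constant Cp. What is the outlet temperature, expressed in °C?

T_out = 67.1 °C

Adiabatic, steady state ⇒ Σ ṁᵢCp,ᵢ(T_out − Tᵢ) = 0
T_out = Σ ṁᵢCp,ᵢTᵢ / Σ ṁᵢCp,ᵢ
      = 7024.7 / 104.75 = 67.058 °C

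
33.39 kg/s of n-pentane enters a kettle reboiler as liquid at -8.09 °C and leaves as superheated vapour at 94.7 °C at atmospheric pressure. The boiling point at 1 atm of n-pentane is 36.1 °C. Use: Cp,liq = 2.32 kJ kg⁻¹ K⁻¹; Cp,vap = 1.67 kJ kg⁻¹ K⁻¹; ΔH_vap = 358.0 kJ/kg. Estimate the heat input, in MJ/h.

liquid -8.09→36.1 °C: 102.52 kJ/kg
vaporisation at 36.1 °C: 358 kJ/kg
vapour 36.1→94.7 °C: 97.862 kJ/kg
Δh = 102.52 + 358 + 97.862 = 558.38 kJ/kg
Q = ṁ·Δh = 33.39 kg/s × 558.38 kJ/kg = 18644 kJ/s
|Q| = 18644 kW = 67120 MJ/h

Q = 67100 MJ/h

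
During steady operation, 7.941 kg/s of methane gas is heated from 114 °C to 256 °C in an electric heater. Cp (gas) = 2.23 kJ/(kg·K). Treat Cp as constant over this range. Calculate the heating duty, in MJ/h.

Q = ṁ·Cp·ΔT = 7.941 × 2.23 × (256 − 114) = 2514.6 kJ/s
Heating duty = 9052.5 MJ/h

Q = 9050 MJ/h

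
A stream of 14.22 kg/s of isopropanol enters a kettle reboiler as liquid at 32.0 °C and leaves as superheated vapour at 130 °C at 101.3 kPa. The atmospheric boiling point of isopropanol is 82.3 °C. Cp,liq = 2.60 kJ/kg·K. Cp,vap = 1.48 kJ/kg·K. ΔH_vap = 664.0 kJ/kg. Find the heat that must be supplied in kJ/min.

Q = 738000 kJ/min

liquid 32.0→82.3 °C: 130.78 kJ/kg
vaporisation at 82.3 °C: 664 kJ/kg
vapour 82.3→130 °C: 70.596 kJ/kg
Δh = 130.78 + 664 + 70.596 = 865.38 kJ/kg
Q = ṁ·Δh = 14.22 kg/s × 865.38 kJ/kg = 12306 kJ/s
|Q| = 12306 kW = 738340 kJ/min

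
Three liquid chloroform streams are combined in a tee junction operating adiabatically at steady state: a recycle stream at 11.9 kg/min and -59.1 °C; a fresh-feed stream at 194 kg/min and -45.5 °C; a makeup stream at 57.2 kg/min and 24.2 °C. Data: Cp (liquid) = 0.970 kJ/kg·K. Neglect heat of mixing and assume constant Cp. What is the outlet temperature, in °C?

T_out = -31.0 °C

Adiabatic, steady state ⇒ Σ ṁᵢCp,ᵢ(T_out − Tᵢ) = 0
Σ ṁᵢCp,ᵢTᵢ = 11.9×0.970×-59.1 + 194×0.970×-45.5 + 57.2×0.970×24.2 = -7901.7
Σ ṁᵢCp,ᵢ = 11.9×0.970 + 194×0.970 + 57.2×0.970 = 255.21
T_out = -7901.7 / 255.21 = -30.962 °C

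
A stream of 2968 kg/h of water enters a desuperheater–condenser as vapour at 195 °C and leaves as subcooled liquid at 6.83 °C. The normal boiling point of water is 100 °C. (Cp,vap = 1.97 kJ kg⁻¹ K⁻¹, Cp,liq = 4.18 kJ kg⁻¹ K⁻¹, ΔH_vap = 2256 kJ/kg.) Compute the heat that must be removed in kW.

Q_c = 2340 kW

vapour 195→100 °C: -187.15 kJ/kg
condensation at 100 °C: -2256 kJ/kg
liquid 100→6.83 °C: -389.45 kJ/kg
Δh = -187.15 + -2256 + -389.45 = -2832.6 kJ/kg
Q = ṁ·Δh = 2968 kg/h × -2832.6 kJ/kg = -8.4072e+06 kJ/h
|Q| = 2335.3 kW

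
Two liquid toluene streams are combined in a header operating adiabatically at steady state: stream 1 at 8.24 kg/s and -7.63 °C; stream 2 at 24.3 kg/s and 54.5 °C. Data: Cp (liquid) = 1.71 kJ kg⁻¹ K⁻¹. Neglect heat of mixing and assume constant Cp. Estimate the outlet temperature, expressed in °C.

T_out = 38.8 °C

Energy balance with Q = 0: Σ ṁᵢCp,ᵢ(T_out − Tᵢ) = 0
Σ ṁᵢCp,ᵢTᵢ = 8.24×1.71×-7.63 + 24.3×1.71×54.5 = 2157.1
Σ ṁᵢCp,ᵢ = 8.24×1.71 + 24.3×1.71 = 55.643
T_out = 2157.1 / 55.643 = 38.767 °C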